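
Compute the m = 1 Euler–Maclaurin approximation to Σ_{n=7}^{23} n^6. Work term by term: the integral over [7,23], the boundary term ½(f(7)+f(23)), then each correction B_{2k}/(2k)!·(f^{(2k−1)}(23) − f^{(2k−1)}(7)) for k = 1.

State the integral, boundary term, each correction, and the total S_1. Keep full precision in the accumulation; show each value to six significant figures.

S_1 ≈ 5.63573e+08

∫_7^23 x^6 dx evaluates to 4.86286e+08.
Endpoint term: (f(7) + f(23))/2 = (117649 + 1.48036e+08)/2 = 7.40768e+07.
Integral + boundary = 5.60363e+08.
Order-1 term: 1/12 · (3.86181e+07 − 100842) = 3.20977e+06.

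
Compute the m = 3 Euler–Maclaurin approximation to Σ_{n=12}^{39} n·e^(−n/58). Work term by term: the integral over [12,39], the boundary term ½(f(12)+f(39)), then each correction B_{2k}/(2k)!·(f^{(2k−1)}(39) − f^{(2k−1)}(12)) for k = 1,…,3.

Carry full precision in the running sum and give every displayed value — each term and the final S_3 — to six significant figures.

S_3 ≈ 444.063

∫_12^39 x·e^(−x/58) dx evaluates to 429.269.
Endpoint term: (f(12) + f(39))/2 = (9.75725 + 19.9085)/2 = 14.8329.
Running total after boundary: 444.102.
k=1: B_{2}/(2)! × [f^{(1)}(39) − f^{(1)}(12)] = 1/12 × (0.167225 − 0.644875) = -0.0398042.
After k=1: 444.063.
k=2: B_{4}/(4)! × [f^{(3)}(39) − f^{(3)}(12)] = −1/720 × (0.000353203 − 0.000675114) = 4.47099e-07.
After k=2: 444.063.
k=3: B_{6}/(6)! × [f^{(5)}(39) − f^{(5)}(12)] = 1/30240 × (1.95213e-07 − 3.44390e-07) = -4.93312e-12.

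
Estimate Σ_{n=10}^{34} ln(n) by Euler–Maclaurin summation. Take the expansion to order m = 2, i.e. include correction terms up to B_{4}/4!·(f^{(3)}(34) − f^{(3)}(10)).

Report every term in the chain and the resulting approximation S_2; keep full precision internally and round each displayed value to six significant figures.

S_2 ≈ 75.7790

∫_10^34 ln(x) dx evaluates to 72.8704.
½[f(10) + f(34)] = ½[2.30259 + 3.52636] = 2.91447.
Integral + boundary = 75.7849.
k=1: B_{2}/(2)! × [f^{(1)}(34) − f^{(1)}(10)] = 1/12 × (0.0294118 − 0.100000) = -0.00588235.
After k=1: 75.7790.
k=2: B_{4}/(4)! × [f^{(3)}(34) − f^{(3)}(10)] = −1/720 × (5.08854e-05 − 0.00200000) = 2.70710e-06.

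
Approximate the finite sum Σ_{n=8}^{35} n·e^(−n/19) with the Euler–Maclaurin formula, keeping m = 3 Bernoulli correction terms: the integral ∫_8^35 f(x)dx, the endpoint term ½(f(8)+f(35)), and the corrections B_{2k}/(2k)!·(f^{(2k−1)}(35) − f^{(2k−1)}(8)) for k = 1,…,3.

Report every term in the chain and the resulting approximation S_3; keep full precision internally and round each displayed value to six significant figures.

∫_8^35 x·e^(−x/19) dx evaluates to 174.106.
Endpoint term: (f(8) + f(35))/2 = (5.25084 + 5.54692)/2 = 5.39888.
Running total after boundary: 179.505.
Order-1 term: 1/12 · (-0.133460 − 0.379995) = -0.0427879.
Partial sum through k=1: 179.462.
Order-2 term: −1/720 · (0.000508330 − 0.00468894) = 5.80640e-06.
Partial sum through k=2: 179.463.
Order-3 term: 1/30240 · (3.84032e-06 − 2.30617e-05) = -6.35626e-10.

S_3 ≈ 179.463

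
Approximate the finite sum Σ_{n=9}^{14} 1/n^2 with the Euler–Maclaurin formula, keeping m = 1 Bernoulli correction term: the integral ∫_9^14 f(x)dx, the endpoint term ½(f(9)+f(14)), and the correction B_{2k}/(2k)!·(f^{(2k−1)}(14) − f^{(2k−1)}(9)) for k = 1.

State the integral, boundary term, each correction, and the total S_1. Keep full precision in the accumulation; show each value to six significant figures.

S_1 ≈ 0.0485743

The integral term ∫_9^14 1/x^2 dx = 0.0396825.
½[f(9) + f(14)] = ½[0.0123457 + 0.00510204] = 0.00872386.
Running total after boundary: 0.0484064.
k=1: B_{2}/(2)! × [f^{(1)}(14) − f^{(1)}(9)] = 1/12 × (-0.000728863 − (-0.00274348)) = 0.000167885.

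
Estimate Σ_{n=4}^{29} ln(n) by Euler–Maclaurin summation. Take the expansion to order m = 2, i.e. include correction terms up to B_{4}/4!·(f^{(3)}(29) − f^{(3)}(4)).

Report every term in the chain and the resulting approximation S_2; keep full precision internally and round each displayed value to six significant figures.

S_2 ≈ 69.4653

Integral: ∫_4^29 ln(x) dx = 67.1064.
Boundary: ½(f(4) + f(29)) = ½(1.38629 + 3.36730) = 2.37680.
Integral + boundary = 69.4832.
Correction k=1: B_{2}/2! · (f^{(1)}(29) − f^{(1)}(4)) = 1/12 · (0.0344828 − 0.250000) = -0.0179598.
Partial sum through k=1: 69.4652.
Correction k=2: B_{4}/4! · (f^{(3)}(29) − f^{(3)}(4)) = −1/720 · (8.20042e-05 − 0.0312500) = 4.32889e-05.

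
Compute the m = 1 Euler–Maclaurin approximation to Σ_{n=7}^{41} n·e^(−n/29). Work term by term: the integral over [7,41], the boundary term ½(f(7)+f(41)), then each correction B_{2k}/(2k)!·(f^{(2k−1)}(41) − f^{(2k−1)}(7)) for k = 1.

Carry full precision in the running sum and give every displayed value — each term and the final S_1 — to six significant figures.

∫_7^41 x·e^(−x/29) dx evaluates to 326.373.
Boundary: ½(f(7) + f(41)) = ½(5.49881 + 9.97198) = 7.73539.
So far: 334.108.
k=1: B_{2}/(2)! × [f^{(1)}(41) − f^{(1)}(7)] = 1/12 × (-0.100642 − 0.595930) = -0.0580477.

S_1 ≈ 334.050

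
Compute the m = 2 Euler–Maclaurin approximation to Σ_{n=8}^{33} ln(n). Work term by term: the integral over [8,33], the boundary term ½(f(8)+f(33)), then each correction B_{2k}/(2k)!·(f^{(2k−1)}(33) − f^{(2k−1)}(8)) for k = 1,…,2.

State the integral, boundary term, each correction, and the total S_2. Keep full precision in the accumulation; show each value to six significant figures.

S_2 ≈ 76.5293

∫_8^33 ln(x) dx evaluates to 73.7492.
Boundary: ½(f(8) + f(33)) = ½(2.07944 + 3.49651) = 2.78797.
Integral + boundary = 76.5372.
k=1: B_{2}/(2)! × [f^{(1)}(33) − f^{(1)}(8)] = 1/12 × (0.0303030 − 0.125000) = -0.00789141.
Running total after k=1: 76.5293.
k=2: B_{4}/(4)! × [f^{(3)}(33) − f^{(3)}(8)] = −1/720 × (5.56529e-05 − 0.00390625) = 5.34805e-06.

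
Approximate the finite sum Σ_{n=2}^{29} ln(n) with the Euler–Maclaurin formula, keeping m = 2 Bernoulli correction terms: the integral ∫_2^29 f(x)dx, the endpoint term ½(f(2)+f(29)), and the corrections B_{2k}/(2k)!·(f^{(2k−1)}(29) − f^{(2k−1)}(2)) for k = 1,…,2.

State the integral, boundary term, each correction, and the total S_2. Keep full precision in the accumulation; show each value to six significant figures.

Integral: ∫_2^29 ln(x) dx = 69.2653.
½[f(2) + f(29)] = ½[0.693147 + 3.36730] = 2.03022.
Running total after boundary: 71.2955.
Correction k=1: B_{2}/2! · (f^{(1)}(29) − f^{(1)}(2)) = 1/12 · (0.0344828 − 0.500000) = -0.0387931.
After k=1: 71.2567.
Correction k=2: B_{4}/4! · (f^{(3)}(29) − f^{(3)}(2)) = −1/720 · (8.20042e-05 − 0.250000) = 0.000347108.

S_2 ≈ 71.2571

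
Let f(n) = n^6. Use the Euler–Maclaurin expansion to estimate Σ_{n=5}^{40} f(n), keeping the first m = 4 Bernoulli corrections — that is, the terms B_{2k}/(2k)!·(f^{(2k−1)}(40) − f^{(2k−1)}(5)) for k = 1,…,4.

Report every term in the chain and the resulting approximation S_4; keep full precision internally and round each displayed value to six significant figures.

Integral: ∫_5^40 x^6 dx = 2.34057e+10.
½[f(5) + f(40)] = ½[15625.0 + 4.09600e+09] = 2.04801e+09.
Integral + boundary = 2.54537e+10.
Order-1 term: 1/12 · (6.14400e+08 − 18750.0) = 5.11984e+07.
Running total after k=1: 2.55049e+10.
Order-2 term: −1/720 · (7.68000e+06 − 15000.0) = -10645.8.
Running total after k=2: 2.55049e+10.
Order-3 term: 1/30240 · (28800.0 − 3600.00) = 0.833333.
Running total after k=3: 2.55049e+10.
Order-4 term: −1/1209600 · (0.00000 − 0.00000) = 0.00000.

S_4 ≈ 2.55049e+10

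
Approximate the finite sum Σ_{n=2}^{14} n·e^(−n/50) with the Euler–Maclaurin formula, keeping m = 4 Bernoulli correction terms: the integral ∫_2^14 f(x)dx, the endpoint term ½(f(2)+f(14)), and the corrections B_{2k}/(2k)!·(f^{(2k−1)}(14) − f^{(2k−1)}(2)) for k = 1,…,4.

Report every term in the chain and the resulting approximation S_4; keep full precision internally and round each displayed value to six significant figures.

S_4 ≈ 85.7643

∫_2^14 x·e^(−x/50) dx evaluates to 79.5446.
Boundary: ½(f(2) + f(14)) = ½(1.92158 + 10.5810) = 6.25128.
So far: 85.7958.
Correction k=1: B_{2}/2! · (f^{(1)}(14) − f^{(1)}(2)) = 1/12 · (0.544164 − 0.922358) = -0.0315161.
Running total after k=1: 85.7643.
Correction k=2: B_{4}/4! · (f^{(3)}(14) − f^{(3)}(2)) = −1/720 · (0.000822293 − 0.00113757) = 4.37892e-07.
Running total after k=2: 85.7643.
Correction k=3: B_{6}/6! · (f^{(5)}(14) − f^{(5)}(2)) = 1/30240 · (5.70768e-07 − 7.62482e-07) = -6.33977e-12.
Running total after k=3: 85.7643.
Correction k=4: B_{8}/8! · (f^{(7)}(14) − f^{(7)}(2)) = −1/1209600 · (3.25047e-10 − 4.27974e-10) = 8.50914e-17.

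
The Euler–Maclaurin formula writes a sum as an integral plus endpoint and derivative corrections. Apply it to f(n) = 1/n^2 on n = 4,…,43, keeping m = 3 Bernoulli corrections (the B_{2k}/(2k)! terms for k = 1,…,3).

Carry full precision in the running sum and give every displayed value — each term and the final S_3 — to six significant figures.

S_3 ≈ 0.260836

Integral: ∫_4^43 1/x^2 dx = 0.226744.
Boundary: ½(f(4) + f(43)) = ½(0.0625000 + 0.000540833) = 0.0315204.
So far: 0.258265.
k=1: B_{2}/(2)! × [f^{(1)}(43) − f^{(1)}(4)] = 1/12 × (-2.51550e-05 − (-0.0312500)) = 0.00260207.
After k=1: 0.260867.
k=2: B_{4}/(4)! × [f^{(3)}(43) − f^{(3)}(4)] = −1/720 × (-1.63256e-07 − (-0.0234375)) = -3.25519e-05.
After k=2: 0.260834.
k=3: B_{6}/(6)! × [f^{(5)}(43) − f^{(5)}(4)] = 1/30240 × (-2.64883e-09 − (-0.0439453)) = 1.45322e-06.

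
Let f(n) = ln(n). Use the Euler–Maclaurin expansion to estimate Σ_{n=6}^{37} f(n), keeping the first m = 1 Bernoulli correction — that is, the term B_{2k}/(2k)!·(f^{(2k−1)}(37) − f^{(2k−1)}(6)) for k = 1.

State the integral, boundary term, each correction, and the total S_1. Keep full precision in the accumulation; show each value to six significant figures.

S_1 ≈ 94.5431

Integral: ∫_6^37 ln(x) dx = 91.8534.
Endpoint term: (f(6) + f(37))/2 = (1.79176 + 3.61092)/2 = 2.70134.
So far: 94.5547.
Correction k=1: B_{2}/2! · (f^{(1)}(37) − f^{(1)}(6)) = 1/12 · (0.0270270 − 0.166667) = -0.0116366.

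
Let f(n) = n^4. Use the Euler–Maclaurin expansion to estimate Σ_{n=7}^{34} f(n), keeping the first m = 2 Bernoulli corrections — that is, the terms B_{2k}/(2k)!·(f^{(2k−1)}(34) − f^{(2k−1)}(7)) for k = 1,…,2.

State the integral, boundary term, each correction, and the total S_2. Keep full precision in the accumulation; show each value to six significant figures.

∫_7^34 x^4 dx evaluates to 9.08372e+06.
½[f(7) + f(34)] = ½[2401.00 + 1.33634e+06] = 669368.
Running total after boundary: 9.75309e+06.
k=1: B_{2}/(2)! × [f^{(1)}(34) − f^{(1)}(7)] = 1/12 × (157216 − 1372.00) = 12987.0.
Running total after k=1: 9.76608e+06.
k=2: B_{4}/(4)! × [f^{(3)}(34) − f^{(3)}(7)] = −1/720 × (816.000 − 168.000) = -0.900000.

S_2 ≈ 9.76608e+06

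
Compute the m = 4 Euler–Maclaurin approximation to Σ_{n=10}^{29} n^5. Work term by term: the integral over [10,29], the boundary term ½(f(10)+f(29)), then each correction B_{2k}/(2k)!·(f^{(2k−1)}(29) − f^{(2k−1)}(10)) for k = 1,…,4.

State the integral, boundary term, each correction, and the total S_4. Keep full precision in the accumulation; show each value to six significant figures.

S_4 ≈ 1.09567e+08

The integral term ∫_10^29 x^5 dx = 9.89706e+07.
Boundary: ½(f(10) + f(29)) = ½(100000 + 2.05111e+07) = 1.03056e+07.
So far: 1.09276e+08.
Order-1 term: 1/12 · (3.53640e+06 − 50000.0) = 290534.
Running total after k=1: 1.09567e+08.
Order-2 term: −1/720 · (50460.0 − 6000.00) = -61.7500.
Running total after k=2: 1.09567e+08.
Order-3 term: 1/30240 · (120.000 − 120.000) = 0.00000.
Running total after k=3: 1.09567e+08.
Order-4 term: −1/1209600 · (0.00000 − 0.00000) = 0.00000.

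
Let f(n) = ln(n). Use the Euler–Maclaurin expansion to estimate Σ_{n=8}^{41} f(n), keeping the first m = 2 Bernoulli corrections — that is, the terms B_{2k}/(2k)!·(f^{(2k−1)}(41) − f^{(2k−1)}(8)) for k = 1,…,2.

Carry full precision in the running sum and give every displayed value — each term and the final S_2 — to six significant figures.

∫_8^41 ln(x) dx evaluates to 102.621.
Boundary: ½(f(8) + f(41)) = ½(2.07944 + 3.71357) = 2.89651.
Running total after boundary: 105.517.
Order-1 term: 1/12 · (0.0243902 − 0.125000) = -0.00838415.
Running total after k=1: 105.509.
Order-2 term: −1/720 · (2.90187e-05 − 0.00390625) = 5.38504e-06.

S_2 ≈ 105.509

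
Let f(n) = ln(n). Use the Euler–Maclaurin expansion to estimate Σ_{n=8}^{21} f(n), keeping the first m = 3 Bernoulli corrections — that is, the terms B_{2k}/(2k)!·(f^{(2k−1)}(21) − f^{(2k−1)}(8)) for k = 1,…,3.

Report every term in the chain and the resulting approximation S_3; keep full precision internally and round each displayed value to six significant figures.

S_3 ≈ 36.8550

∫_8^21 ln(x) dx evaluates to 34.2994.
½[f(8) + f(21)] = ½[2.07944 + 3.04452] = 2.56198.
Integral + boundary = 36.8614.
Order-1 term: 1/12 · (0.0476190 − 0.125000) = -0.00644841.
After k=1: 36.8550.
Order-2 term: −1/720 · (0.000215959 − 0.00390625) = 5.12540e-06.
After k=2: 36.8550.
Order-3 term: 1/30240 · (5.87645e-06 − 0.000732422) = -2.40260e-08.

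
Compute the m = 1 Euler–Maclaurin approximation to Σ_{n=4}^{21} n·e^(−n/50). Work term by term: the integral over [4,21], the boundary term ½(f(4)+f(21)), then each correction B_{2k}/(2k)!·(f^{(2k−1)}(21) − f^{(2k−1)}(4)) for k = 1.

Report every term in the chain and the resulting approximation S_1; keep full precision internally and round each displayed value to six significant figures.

S_1 ≈ 168.604

∫_4^21 x·e^(−x/50) dx evaluates to 159.898.
Boundary: ½(f(4) + f(21)) = ½(3.69247 + 13.7980) = 8.74522.
Running total after boundary: 168.643.
k=1: B_{2}/(2)! × [f^{(1)}(21) − f^{(1)}(4)] = 1/12 × (0.381087 − 0.849267) = -0.0390150.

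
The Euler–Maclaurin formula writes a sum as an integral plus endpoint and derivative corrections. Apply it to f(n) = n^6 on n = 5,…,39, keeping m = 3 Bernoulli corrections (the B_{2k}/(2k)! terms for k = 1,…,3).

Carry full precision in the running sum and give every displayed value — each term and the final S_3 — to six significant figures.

S_3 ≈ 2.14089e+10

The integral term ∫_5^39 x^6 dx = 1.96044e+10.
Boundary: ½(f(5) + f(39)) = ½(15625.0 + 3.51874e+09) = 1.75938e+09.
So far: 2.13638e+10.
k=1: B_{2}/(2)! × [f^{(1)}(39) − f^{(1)}(5)] = 1/12 × (5.41345e+08 − 18750.0) = 4.51105e+07.
Partial sum through k=1: 2.14089e+10.
k=2: B_{4}/(4)! × [f^{(3)}(39) − f^{(3)}(5)] = −1/720 × (7.11828e+06 − 15000.0) = -9865.67.
Partial sum through k=2: 2.14089e+10.
k=3: B_{6}/(6)! × [f^{(5)}(39) − f^{(5)}(5)] = 1/30240 × (28080.0 − 3600.00) = 0.809524.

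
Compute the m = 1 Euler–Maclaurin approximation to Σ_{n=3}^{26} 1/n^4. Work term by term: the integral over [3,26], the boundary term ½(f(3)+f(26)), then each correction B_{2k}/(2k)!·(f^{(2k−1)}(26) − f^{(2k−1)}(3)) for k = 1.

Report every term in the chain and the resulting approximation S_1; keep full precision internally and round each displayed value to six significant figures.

The integral term ∫_3^26 1/x^4 dx = 0.0123267.
Endpoint term: (f(3) + f(26))/2 = (0.0123457 + 2.18830e-06)/2 = 0.00617393.
So far: 0.0185006.
Order-1 term: 1/12 · (-3.36661e-07 − (-0.0164609)) = 0.00137171.

S_1 ≈ 0.0198724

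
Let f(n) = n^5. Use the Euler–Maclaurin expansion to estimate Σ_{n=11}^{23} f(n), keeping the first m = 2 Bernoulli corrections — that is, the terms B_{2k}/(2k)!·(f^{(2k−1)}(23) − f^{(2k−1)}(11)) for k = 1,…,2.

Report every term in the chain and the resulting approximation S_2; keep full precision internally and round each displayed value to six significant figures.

∫_11^23 x^5 dx evaluates to 2.43774e+07.
½[f(11) + f(23)] = ½[161051 + 6.43634e+06] = 3.29870e+06.
So far: 2.76761e+07.
Correction k=1: B_{2}/2! · (f^{(1)}(23) − f^{(1)}(11)) = 1/12 · (1.39920e+06 − 73205.0) = 110500.
Running total after k=1: 2.77866e+07.
Correction k=2: B_{4}/4! · (f^{(3)}(23) − f^{(3)}(11)) = −1/720 · (31740.0 − 7260.00) = -34.0000.

S_2 ≈ 2.77866e+07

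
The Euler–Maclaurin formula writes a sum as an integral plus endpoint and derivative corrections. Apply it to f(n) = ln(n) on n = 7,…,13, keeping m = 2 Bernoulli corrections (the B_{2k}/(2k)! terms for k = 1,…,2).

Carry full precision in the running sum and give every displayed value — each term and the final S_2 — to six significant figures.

S_2 ≈ 15.9729

The integral term ∫_7^13 ln(x) dx = 13.7230.
Boundary: ½(f(7) + f(13)) = ½(1.94591 + 2.56495) = 2.25543.
Running total after boundary: 15.9784.
k=1: B_{2}/(2)! × [f^{(1)}(13) − f^{(1)}(7)] = 1/12 × (0.0769231 − 0.142857) = -0.00549451.
After k=1: 15.9729.
k=2: B_{4}/(4)! × [f^{(3)}(13) − f^{(3)}(7)] = −1/720 × (0.000910332 − 0.00583090) = 6.83413e-06.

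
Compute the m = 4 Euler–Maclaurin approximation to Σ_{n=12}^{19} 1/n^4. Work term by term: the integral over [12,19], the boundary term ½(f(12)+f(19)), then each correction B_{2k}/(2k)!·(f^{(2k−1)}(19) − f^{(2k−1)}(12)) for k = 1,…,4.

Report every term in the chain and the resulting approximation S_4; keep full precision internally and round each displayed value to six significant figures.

S_4 ≈ 0.000173453

The integral term ∫_12^19 1/x^4 dx = 0.000144303.
Endpoint term: (f(12) + f(19))/2 = (4.82253e-05 + 7.67336e-06)/2 = 2.79493e-05.
Running total after boundary: 0.000172253.
Order-1 term: 1/12 · (-1.61544e-06 − (-1.60751e-05)) = 1.20497e-06.
Running total after k=1: 0.000173458.
Order-2 term: −1/720 · (-1.34247e-07 − (-3.34898e-06)) = -4.46491e-09.
Running total after k=2: 0.000173453.
Order-3 term: 1/30240 · (-2.08251e-08 − (-1.30238e-06)) = 4.23795e-11.
Running total after k=3: 0.000173453.
Order-4 term: −1/1209600 · (-5.19185e-09 − (-8.13988e-07)) = -6.68648e-13.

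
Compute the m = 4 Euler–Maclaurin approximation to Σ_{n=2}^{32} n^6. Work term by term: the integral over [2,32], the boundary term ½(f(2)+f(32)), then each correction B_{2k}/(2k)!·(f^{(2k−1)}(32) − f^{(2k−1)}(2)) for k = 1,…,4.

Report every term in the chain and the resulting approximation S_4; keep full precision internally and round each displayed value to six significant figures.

S_4 ≈ 5.46218e+09

Integral: ∫_2^32 x^6 dx = 4.90853e+09.
Boundary: ½(f(2) + f(32)) = ½(64.0000 + 1.07374e+09) = 5.36871e+08.
So far: 5.44540e+09.
k=1: B_{2}/(2)! × [f^{(1)}(32) − f^{(1)}(2)] = 1/12 × (2.01327e+08 − 192.000) = 1.67772e+07.
After k=1: 5.46218e+09.
k=2: B_{4}/(4)! × [f^{(3)}(32) − f^{(3)}(2)] = −1/720 × (3.93216e+06 − 960.000) = -5460.00.
After k=2: 5.46218e+09.
k=3: B_{6}/(6)! × [f^{(5)}(32) − f^{(5)}(2)] = 1/30240 × (23040.0 − 1440.00) = 0.714286.
After k=3: 5.46218e+09.
k=4: B_{8}/(8)! × [f^{(7)}(32) − f^{(7)}(2)] = −1/1209600 × (0.00000 − 0.00000) = 0.00000.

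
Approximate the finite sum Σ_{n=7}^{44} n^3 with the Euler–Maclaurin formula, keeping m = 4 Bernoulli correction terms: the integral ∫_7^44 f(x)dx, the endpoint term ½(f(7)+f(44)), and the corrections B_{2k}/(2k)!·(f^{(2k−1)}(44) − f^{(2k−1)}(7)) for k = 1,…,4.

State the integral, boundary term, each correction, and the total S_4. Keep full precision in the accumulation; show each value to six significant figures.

Integral: ∫_7^44 x^3 dx = 936424.
Endpoint term: (f(7) + f(44))/2 = (343.000 + 85184.0)/2 = 42763.5.
Running total after boundary: 979187.
k=1: B_{2}/(2)! × [f^{(1)}(44) − f^{(1)}(7)] = 1/12 × (5808.00 − 147.000) = 471.750.
After k=1: 979659.
k=2: B_{4}/(4)! × [f^{(3)}(44) − f^{(3)}(7)] = −1/720 × (6.00000 − 6.00000) = 0.00000.
After k=2: 979659.
k=3: B_{6}/(6)! × [f^{(5)}(44) − f^{(5)}(7)] = 1/30240 × (0.00000 − 0.00000) = 0.00000.
After k=3: 979659.
k=4: B_{8}/(8)! × [f^{(7)}(44) − f^{(7)}(7)] = −1/1209600 × (0.00000 − 0.00000) = 0.00000.

S_4 ≈ 979659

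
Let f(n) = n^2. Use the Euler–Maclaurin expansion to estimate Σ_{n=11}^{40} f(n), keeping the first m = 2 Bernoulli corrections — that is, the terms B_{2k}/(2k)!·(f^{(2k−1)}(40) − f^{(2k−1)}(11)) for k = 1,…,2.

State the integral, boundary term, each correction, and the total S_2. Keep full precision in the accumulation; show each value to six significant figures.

∫_11^40 x^2 dx evaluates to 20889.7.
½[f(11) + f(40)] = ½[121.000 + 1600.00] = 860.500.
So far: 21750.2.
Correction k=1: B_{2}/2! · (f^{(1)}(40) − f^{(1)}(11)) = 1/12 · (80.0000 − 22.0000) = 4.83333.
After k=1: 21755.0.
Correction k=2: B_{4}/4! · (f^{(3)}(40) − f^{(3)}(11)) = −1/720 · (0.00000 − 0.00000) = 0.00000.

S_2 ≈ 21755.0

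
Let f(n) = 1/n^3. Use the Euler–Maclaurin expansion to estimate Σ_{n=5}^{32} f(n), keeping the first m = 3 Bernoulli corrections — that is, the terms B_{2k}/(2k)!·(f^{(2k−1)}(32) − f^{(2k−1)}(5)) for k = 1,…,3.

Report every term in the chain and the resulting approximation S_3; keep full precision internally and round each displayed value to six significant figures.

The integral term ∫_5^32 1/x^3 dx = 0.0195117.
Boundary: ½(f(5) + f(32)) = ½(0.00800000 + 3.05176e-05) = 0.00401526.
Integral + boundary = 0.0235270.
Correction k=1: B_{2}/2! · (f^{(1)}(32) − f^{(1)}(5)) = 1/12 · (-2.86102e-06 − (-0.00480000)) = 0.000399762.
Running total after k=1: 0.0239267.
Correction k=2: B_{4}/4! · (f^{(3)}(32) − f^{(3)}(5)) = −1/720 · (-5.58794e-08 − (-0.00384000)) = -5.33326e-06.
Running total after k=2: 0.0239214.
Correction k=3: B_{6}/6! · (f^{(5)}(32) − f^{(5)}(5)) = 1/30240 · (-2.29193e-09 − (-0.00645120)) = 2.13333e-07.

S_3 ≈ 0.0239216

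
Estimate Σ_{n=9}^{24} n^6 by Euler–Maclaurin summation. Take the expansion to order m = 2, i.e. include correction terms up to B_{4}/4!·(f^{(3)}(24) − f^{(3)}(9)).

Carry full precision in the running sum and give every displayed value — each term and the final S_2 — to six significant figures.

The integral term ∫_9^24 x^6 dx = 6.54527e+08.
Boundary: ½(f(9) + f(24)) = ½(531441 + 1.91103e+08) = 9.58172e+07.
So far: 7.50344e+08.
Correction k=1: B_{2}/2! · (f^{(1)}(24) − f^{(1)}(9)) = 1/12 · (4.77757e+07 − 354294) = 3.95179e+06.
Partial sum through k=1: 7.54296e+08.
Correction k=2: B_{4}/4! · (f^{(3)}(24) − f^{(3)}(9)) = −1/720 · (1.65888e+06 − 87480.0) = -2182.50.

S_2 ≈ 7.54294e+08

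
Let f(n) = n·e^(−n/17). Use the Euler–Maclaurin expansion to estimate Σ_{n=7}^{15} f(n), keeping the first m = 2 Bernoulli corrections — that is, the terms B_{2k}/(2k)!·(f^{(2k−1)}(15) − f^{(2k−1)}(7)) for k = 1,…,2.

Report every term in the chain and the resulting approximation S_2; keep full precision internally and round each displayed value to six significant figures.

S_2 ≈ 50.5741

∫_7^15 x·e^(−x/17) dx evaluates to 45.1803.
½[f(7) + f(15)] = ½[4.63736 + 6.20712] = 5.42224.
So far: 50.6025.
k=1: B_{2}/(2)! × [f^{(1)}(15) − f^{(1)}(7)] = 1/12 × (0.0486833 − 0.389694) = -0.0284176.
Running total after k=1: 50.5741.
k=2: B_{4}/(4)! × [f^{(3)}(15) − f^{(3)}(7)] = −1/720 × (0.00303218 − 0.00593306) = 4.02900e-06.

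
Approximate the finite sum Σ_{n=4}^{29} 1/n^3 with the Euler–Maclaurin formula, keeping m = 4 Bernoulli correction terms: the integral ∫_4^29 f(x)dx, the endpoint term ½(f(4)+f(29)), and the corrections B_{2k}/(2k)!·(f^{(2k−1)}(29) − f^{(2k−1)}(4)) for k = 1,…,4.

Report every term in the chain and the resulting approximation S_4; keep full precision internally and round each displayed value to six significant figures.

∫_4^29 1/x^3 dx evaluates to 0.0306555.
Endpoint term: (f(4) + f(29))/2 = (0.0156250 + 4.10021e-05)/2 = 0.00783300.
Running total after boundary: 0.0384885.
Correction k=1: B_{2}/2! · (f^{(1)}(29) − f^{(1)}(4)) = 1/12 · (-4.24160e-06 − (-0.0117188)) = 0.000976209.
Running total after k=1: 0.0394647.
Correction k=2: B_{4}/4! · (f^{(3)}(29) − f^{(3)}(4)) = −1/720 · (-1.00870e-07 − (-0.0146484)) = -2.03449e-05.
Running total after k=2: 0.0394443.
Correction k=3: B_{6}/6! · (f^{(5)}(29) − f^{(5)}(4)) = 1/30240 · (-5.03752e-09 − (-0.0384521)) = 1.27157e-06.
Running total after k=3: 0.0394456.
Correction k=4: B_{8}/8! · (f^{(7)}(29) − f^{(7)}(4)) = −1/1209600 · (-4.31274e-10 − (-0.173035)) = -1.43051e-07.

S_4 ≈ 0.0394455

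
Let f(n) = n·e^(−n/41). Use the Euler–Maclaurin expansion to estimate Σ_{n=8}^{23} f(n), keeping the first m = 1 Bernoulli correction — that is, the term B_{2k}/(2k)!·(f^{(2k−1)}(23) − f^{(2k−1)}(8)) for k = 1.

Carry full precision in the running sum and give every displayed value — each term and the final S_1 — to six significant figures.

Integral: ∫_8^23 x·e^(−x/41) dx = 155.482.
Boundary: ½(f(8) + f(23)) = ½(6.58187 + 13.1250) = 9.85344.
Integral + boundary = 165.336.
Order-1 term: 1/12 · (0.250530 − 0.662201) = -0.0343059.

S_1 ≈ 165.301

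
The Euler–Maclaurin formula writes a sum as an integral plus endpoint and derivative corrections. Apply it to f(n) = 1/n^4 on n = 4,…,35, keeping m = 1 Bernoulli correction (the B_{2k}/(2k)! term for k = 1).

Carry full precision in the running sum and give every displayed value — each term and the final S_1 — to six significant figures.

∫_4^35 1/x^4 dx evaluates to 0.00520056.
Boundary: ½(f(4) + f(35)) = ½(0.00390625 + 6.66389e-07) = 0.00195346.
So far: 0.00715402.
Correction k=1: B_{2}/2! · (f^{(1)}(35) − f^{(1)}(4)) = 1/12 · (-7.61587e-08 − (-0.00390625)) = 0.000325514.

S_1 ≈ 0.00747953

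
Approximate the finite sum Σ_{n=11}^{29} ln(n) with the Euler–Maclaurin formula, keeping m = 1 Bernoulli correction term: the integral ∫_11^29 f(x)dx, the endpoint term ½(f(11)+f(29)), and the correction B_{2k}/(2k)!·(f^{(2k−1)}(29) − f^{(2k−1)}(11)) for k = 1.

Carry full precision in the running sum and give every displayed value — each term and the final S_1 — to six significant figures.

S_1 ≈ 56.1526

Integral: ∫_11^29 ln(x) dx = 53.2747.
Endpoint term: (f(11) + f(29))/2 = (2.39790 + 3.36730)/2 = 2.88260.
Integral + boundary = 56.1573.
Order-1 term: 1/12 · (0.0344828 − 0.0909091) = -0.00470219.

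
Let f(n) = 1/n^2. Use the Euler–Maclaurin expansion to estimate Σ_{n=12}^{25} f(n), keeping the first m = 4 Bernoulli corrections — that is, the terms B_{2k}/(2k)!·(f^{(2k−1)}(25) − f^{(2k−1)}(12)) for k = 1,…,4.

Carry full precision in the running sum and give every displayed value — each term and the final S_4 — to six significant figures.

The integral term ∫_12^25 1/x^2 dx = 0.0433333.
½[f(12) + f(25)] = ½[0.00694444 + 0.00160000] = 0.00427222.
Integral + boundary = 0.0476056.
Correction k=1: B_{2}/2! · (f^{(1)}(25) − f^{(1)}(12)) = 1/12 · (-0.000128000 − (-0.00115741)) = 8.57840e-05.
Running total after k=1: 0.0476913.
Correction k=2: B_{4}/4! · (f^{(3)}(25) − f^{(3)}(12)) = −1/720 · (-2.45760e-06 − (-9.64506e-05)) = -1.30546e-07.
Running total after k=2: 0.0476912.
Correction k=3: B_{6}/6! · (f^{(5)}(25) − f^{(5)}(12)) = 1/30240 · (-1.17965e-07 − (-2.00939e-05)) = 6.60579e-10.
Running total after k=3: 0.0476912.
Correction k=4: B_{8}/8! · (f^{(7)}(25) − f^{(7)}(12)) = −1/1209600 · (-1.05696e-08 − (-7.81429e-06)) = -6.45149e-12.

S_4 ≈ 0.0476912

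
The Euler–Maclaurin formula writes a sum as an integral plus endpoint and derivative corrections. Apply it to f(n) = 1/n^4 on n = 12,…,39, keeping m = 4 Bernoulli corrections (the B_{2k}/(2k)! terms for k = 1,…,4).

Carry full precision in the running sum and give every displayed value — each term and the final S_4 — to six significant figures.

∫_12^39 1/x^4 dx evaluates to 0.000187282.
Endpoint term: (f(12) + f(39))/2 = (4.82253e-05 + 4.32257e-07)/2 = 2.43288e-05.
Integral + boundary = 0.000211611.
k=1: B_{2}/(2)! × [f^{(1)}(39) − f^{(1)}(12)] = 1/12 × (-4.43340e-08 − (-1.60751e-05)) = 1.33590e-06.
Partial sum through k=1: 0.000212947.
k=2: B_{4}/(4)! × [f^{(3)}(39) − f^{(3)}(12)] = −1/720 × (-8.74438e-10 − (-3.34898e-06)) = -4.65015e-09.
Partial sum through k=2: 0.000212942.
k=3: B_{6}/(6)! × [f^{(5)}(39) − f^{(5)}(12)] = 1/30240 × (-3.21950e-11 − (-1.30238e-06)) = 4.30671e-11.
Partial sum through k=3: 0.000212942.
k=4: B_{8}/(8)! × [f^{(7)}(39) − f^{(7)}(12)] = −1/1209600 × (-1.90503e-12 − (-8.13988e-07)) = -6.72938e-13.

S_4 ≈ 0.000212942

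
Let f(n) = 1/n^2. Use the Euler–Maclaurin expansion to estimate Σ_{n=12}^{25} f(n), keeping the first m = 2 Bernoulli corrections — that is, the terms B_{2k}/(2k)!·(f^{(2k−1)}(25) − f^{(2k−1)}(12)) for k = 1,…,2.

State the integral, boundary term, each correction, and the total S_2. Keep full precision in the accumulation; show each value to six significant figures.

S_2 ≈ 0.0476912

The integral term ∫_12^25 1/x^2 dx = 0.0433333.
Endpoint term: (f(12) + f(25))/2 = (0.00694444 + 0.00160000)/2 = 0.00427222.
Integral + boundary = 0.0476056.
k=1: B_{2}/(2)! × [f^{(1)}(25) − f^{(1)}(12)] = 1/12 × (-0.000128000 − (-0.00115741)) = 8.57840e-05.
Running total after k=1: 0.0476913.
k=2: B_{4}/(4)! × [f^{(3)}(25) − f^{(3)}(12)] = −1/720 × (-2.45760e-06 − (-9.64506e-05)) = -1.30546e-07.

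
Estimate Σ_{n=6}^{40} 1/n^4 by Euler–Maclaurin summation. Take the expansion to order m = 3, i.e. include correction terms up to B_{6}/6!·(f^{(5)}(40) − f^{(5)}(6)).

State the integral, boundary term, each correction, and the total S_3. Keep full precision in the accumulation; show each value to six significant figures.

S_3 ≈ 0.00196629

Integral: ∫_6^40 1/x^4 dx = 0.00153800.
½[f(6) + f(40)] = ½[0.000771605 + 3.90625e-07] = 0.000385998.
Integral + boundary = 0.00192400.
Order-1 term: 1/12 · (-3.90625e-08 − (-0.000514403)) = 4.28637e-05.
Running total after k=1: 0.00196686.
Order-2 term: −1/720 · (-7.32422e-10 − (-0.000428669)) = -5.95373e-07.
Running total after k=2: 0.00196627.
Order-3 term: 1/30240 · (-2.56348e-11 − (-0.000666819)) = 2.20509e-08.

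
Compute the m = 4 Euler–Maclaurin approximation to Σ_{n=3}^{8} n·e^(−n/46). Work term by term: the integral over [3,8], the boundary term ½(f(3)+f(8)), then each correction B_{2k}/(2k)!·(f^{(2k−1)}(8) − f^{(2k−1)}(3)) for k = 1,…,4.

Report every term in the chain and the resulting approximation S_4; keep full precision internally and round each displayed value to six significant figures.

The integral term ∫_3^8 x·e^(−x/46) dx = 24.2119.
½[f(3) + f(8)] = ½[2.81059 + 6.72296] = 4.76678.
Integral + boundary = 28.9787.
Order-1 term: 1/12 · (0.694219 − 0.875764) = -0.0151288.
Running total after k=1: 28.9636.
Order-2 term: −1/720 · (0.00112238 − 0.00129938) = 2.45834e-07.
Running total after k=2: 28.9636.
Order-3 term: 1/30240 · (9.05804e-07 − 1.03255e-06) = -4.19149e-12.
Running total after k=3: 28.9636.
Order-4 term: −1/1209600 · (6.05474e-10 − 6.85744e-10) = 6.63613e-17.

S_4 ≈ 28.9636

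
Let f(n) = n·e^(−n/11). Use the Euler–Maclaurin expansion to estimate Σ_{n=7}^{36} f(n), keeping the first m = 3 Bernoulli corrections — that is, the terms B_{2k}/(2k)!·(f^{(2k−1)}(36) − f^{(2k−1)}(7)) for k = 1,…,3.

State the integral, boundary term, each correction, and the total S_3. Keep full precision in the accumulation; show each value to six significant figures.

∫_7^36 x·e^(−x/11) dx evaluates to 85.1884.
½[f(7) + f(36)] = ½[3.70449 + 1.36450] = 2.53450.
Running total after boundary: 87.7229.
k=1: B_{2}/(2)! × [f^{(1)}(36) − f^{(1)}(7)] = 1/12 × (-0.0861430 − 0.192441) = -0.0232154.
Running total after k=1: 87.6997.
k=2: B_{4}/(4)! × [f^{(3)}(36) − f^{(3)}(7)] = −1/720 × (-8.54311e-05 − 0.0103378) = 1.44766e-05.
Running total after k=2: 87.6997.
k=3: B_{6}/(6)! × [f^{(5)}(36) − f^{(5)}(7)] = 1/30240 × (4.47160e-06 − 0.000157728) = -5.06800e-09.

S_3 ≈ 87.6997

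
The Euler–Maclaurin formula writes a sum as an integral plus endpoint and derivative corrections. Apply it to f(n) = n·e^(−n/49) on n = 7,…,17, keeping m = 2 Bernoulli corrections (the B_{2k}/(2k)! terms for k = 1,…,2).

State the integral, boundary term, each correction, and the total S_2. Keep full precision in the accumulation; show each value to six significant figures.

S_2 ≈ 101.783

Integral: ∫_7^17 x·e^(−x/49) dx = 92.7646.
½[f(7) + f(17)] = ½[6.06815 + 12.0164] = 9.04229.
Running total after boundary: 101.807.
Order-1 term: 1/12 · (0.461615 − 0.743038) = -0.0234519.
After k=1: 101.783.
Order-2 term: −1/720 · (0.000781055 − 0.00103157) = 3.47935e-07.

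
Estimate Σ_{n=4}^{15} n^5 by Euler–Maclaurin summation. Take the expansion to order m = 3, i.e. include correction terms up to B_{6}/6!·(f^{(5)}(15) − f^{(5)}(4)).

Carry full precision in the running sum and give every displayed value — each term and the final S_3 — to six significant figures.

The integral term ∫_4^15 x^5 dx = 1.89775e+06.
Boundary: ½(f(4) + f(15)) = ½(1024.00 + 759375) = 380200.
Integral + boundary = 2.27795e+06.
Order-1 term: 1/12 · (253125 − 1280.00) = 20987.1.
Partial sum through k=1: 2.29894e+06.
Order-2 term: −1/720 · (13500.0 − 960.000) = -17.4167.
Partial sum through k=2: 2.29892e+06.
Order-3 term: 1/30240 · (120.000 − 120.000) = 0.00000.

S_3 ≈ 2.29892e+06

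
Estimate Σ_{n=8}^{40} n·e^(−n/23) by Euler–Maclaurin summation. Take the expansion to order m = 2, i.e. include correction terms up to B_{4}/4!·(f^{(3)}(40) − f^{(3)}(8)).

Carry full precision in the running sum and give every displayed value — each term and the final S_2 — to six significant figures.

S_2 ≈ 255.275

The integral term ∫_8^40 x·e^(−x/23) dx = 248.986.
½[f(8) + f(40)] = ½[5.64977 + 7.02692] = 6.33835.
Integral + boundary = 255.324.
Correction k=1: B_{2}/2! · (f^{(1)}(40) − f^{(1)}(8)) = 1/12 · (-0.129845 − 0.460579) = -0.0492021.
Partial sum through k=1: 255.275.
Correction k=2: B_{4}/4! · (f^{(3)}(40) − f^{(3)}(8)) = −1/720 · (0.000418716 − 0.00354069) = 4.33607e-06.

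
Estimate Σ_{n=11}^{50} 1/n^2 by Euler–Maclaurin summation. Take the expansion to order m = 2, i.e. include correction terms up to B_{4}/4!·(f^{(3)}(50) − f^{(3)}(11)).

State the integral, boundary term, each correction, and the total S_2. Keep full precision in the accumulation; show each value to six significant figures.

S_2 ≈ 0.0753650

The integral term ∫_11^50 1/x^2 dx = 0.0709091.
Boundary: ½(f(11) + f(50)) = ½(0.00826446 + 0.000400000) = 0.00433223.
Running total after boundary: 0.0752413.
Correction k=1: B_{2}/2! · (f^{(1)}(50) − f^{(1)}(11)) = 1/12 · (-1.60000e-05 − (-0.00150263)) = 0.000123886.
Running total after k=1: 0.0753652.
Correction k=2: B_{4}/4! · (f^{(3)}(50) − f^{(3)}(11)) = −1/720 · (-7.68000e-08 − (-0.000149021)) = -2.06867e-07.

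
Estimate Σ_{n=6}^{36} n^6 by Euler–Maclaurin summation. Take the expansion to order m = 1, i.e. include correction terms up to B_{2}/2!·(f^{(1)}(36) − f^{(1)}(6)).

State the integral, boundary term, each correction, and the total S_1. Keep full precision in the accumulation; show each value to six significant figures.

The integral term ∫_6^36 x^6 dx = 1.11948e+10.
Endpoint term: (f(6) + f(36))/2 = (46656.0 + 2.17678e+09)/2 = 1.08841e+09.
Integral + boundary = 1.22833e+10.
k=1: B_{2}/(2)! × [f^{(1)}(36) − f^{(1)}(6)] = 1/12 × (3.62797e+08 − 46656.0) = 3.02292e+07.

S_1 ≈ 1.23135e+10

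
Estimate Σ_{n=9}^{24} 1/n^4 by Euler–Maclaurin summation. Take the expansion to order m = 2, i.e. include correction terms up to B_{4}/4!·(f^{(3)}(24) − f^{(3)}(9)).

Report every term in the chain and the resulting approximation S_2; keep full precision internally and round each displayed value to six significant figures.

Integral: ∫_9^24 1/x^4 dx = 0.000433135.
½[f(9) + f(24)] = ½[0.000152416 + 3.01408e-06] = 7.77149e-05.
So far: 0.000510850.
k=1: B_{2}/(2)! × [f^{(1)}(24) − f^{(1)}(9)] = 1/12 × (-5.02347e-07 − (-6.77404e-05)) = 5.60317e-06.
After k=1: 0.000516453.
k=2: B_{4}/(4)! × [f^{(3)}(24) − f^{(3)}(9)] = −1/720 × (-2.61639e-08 − (-2.50890e-05)) = -3.48095e-08.

S_2 ≈ 0.000516418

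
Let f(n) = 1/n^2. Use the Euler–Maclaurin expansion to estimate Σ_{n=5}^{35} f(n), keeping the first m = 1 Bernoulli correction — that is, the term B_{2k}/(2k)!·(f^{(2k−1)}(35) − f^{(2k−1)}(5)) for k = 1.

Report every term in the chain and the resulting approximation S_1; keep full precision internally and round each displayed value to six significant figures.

S_1 ≈ 0.193166

The integral term ∫_5^35 1/x^2 dx = 0.171429.
Boundary: ½(f(5) + f(35)) = ½(0.0400000 + 0.000816327) = 0.0204082.
Running total after boundary: 0.191837.
Correction k=1: B_{2}/2! · (f^{(1)}(35) − f^{(1)}(5)) = 1/12 · (-4.66472e-05 − (-0.0160000)) = 0.00132945.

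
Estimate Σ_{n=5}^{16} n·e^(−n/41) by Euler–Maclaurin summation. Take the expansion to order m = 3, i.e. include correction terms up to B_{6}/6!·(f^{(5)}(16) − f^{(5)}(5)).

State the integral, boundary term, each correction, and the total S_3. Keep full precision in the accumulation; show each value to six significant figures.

The integral term ∫_5^16 x·e^(−x/41) dx = 87.5752.
½[f(5) + f(16)] = ½[4.42596 + 10.8303] = 7.62811.
Running total after boundary: 95.2033.
k=1: B_{2}/(2)! × [f^{(1)}(16) − f^{(1)}(5)] = 1/12 × (0.412739 − 0.777241) = -0.0303752.
Partial sum through k=1: 95.1730.
k=2: B_{4}/(4)! × [f^{(3)}(16) − f^{(3)}(5)] = −1/720 × (0.00105088 − 0.00151554) = 6.45368e-07.
Partial sum through k=2: 95.1730.
k=3: B_{6}/(6)! × [f^{(5)}(16) − f^{(5)}(5)] = 1/30240 × (1.10424e-06 − 1.52809e-06) = -1.40162e-11.

S_3 ≈ 95.1730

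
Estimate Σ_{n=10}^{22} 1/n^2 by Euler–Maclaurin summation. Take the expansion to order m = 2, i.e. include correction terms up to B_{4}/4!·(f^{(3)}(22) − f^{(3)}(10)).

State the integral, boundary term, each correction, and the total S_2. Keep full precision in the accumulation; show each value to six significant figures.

Integral: ∫_10^22 1/x^2 dx = 0.0545455.
Endpoint term: (f(10) + f(22))/2 = (0.0100000 + 0.00206612)/2 = 0.00603306.
Running total after boundary: 0.0605785.
Correction k=1: B_{2}/2! · (f^{(1)}(22) − f^{(1)}(10)) = 1/12 · (-0.000187829 − (-0.00200000)) = 0.000151014.
Running total after k=1: 0.0607295.
Correction k=2: B_{4}/4! · (f^{(3)}(22) − f^{(3)}(10)) = −1/720 · (-4.65691e-06 − (-0.000240000)) = -3.26865e-07.

S_2 ≈ 0.0607292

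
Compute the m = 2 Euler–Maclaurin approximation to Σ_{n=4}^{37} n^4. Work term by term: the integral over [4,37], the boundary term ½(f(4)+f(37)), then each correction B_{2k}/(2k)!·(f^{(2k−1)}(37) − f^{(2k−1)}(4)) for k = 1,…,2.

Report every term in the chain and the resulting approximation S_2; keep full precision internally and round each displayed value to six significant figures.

S_2 ≈ 1.48227e+07

Integral: ∫_4^37 x^4 dx = 1.38686e+07.
Endpoint term: (f(4) + f(37))/2 = (256.000 + 1.87416e+06)/2 = 937208.
So far: 1.48058e+07.
k=1: B_{2}/(2)! × [f^{(1)}(37) − f^{(1)}(4)] = 1/12 × (202612 − 256.000) = 16863.0.
Running total after k=1: 1.48227e+07.
k=2: B_{4}/(4)! × [f^{(3)}(37) − f^{(3)}(4)] = −1/720 × (888.000 − 96.0000) = -1.10000.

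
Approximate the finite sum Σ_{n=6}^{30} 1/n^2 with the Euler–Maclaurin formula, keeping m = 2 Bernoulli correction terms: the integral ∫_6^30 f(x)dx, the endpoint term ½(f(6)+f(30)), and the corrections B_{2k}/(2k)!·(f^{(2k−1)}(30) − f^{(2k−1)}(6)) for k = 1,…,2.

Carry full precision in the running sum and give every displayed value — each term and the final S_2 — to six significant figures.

S_2 ≈ 0.148539

Integral: ∫_6^30 1/x^2 dx = 0.133333.
½[f(6) + f(30)] = ½[0.0277778 + 0.00111111] = 0.0144444.
Integral + boundary = 0.147778.
Order-1 term: 1/12 · (-7.40741e-05 − (-0.00925926)) = 0.000765432.
After k=1: 0.148543.
Order-2 term: −1/720 · (-9.87654e-07 − (-0.00308642)) = -4.28532e-06.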